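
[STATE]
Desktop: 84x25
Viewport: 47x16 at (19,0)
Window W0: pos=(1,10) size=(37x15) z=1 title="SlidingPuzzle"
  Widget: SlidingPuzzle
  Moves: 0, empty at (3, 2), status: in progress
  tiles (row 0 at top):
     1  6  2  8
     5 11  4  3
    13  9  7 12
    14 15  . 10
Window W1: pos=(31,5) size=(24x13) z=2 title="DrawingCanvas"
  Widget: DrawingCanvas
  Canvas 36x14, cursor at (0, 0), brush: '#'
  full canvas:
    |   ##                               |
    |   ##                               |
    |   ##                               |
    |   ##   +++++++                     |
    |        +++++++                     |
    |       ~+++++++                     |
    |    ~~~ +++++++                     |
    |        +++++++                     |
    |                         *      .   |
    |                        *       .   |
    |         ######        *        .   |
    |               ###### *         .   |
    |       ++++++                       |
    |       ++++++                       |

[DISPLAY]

                                               
                                               
                                               
                                               
                                               
            ┏━━━━━━━━━━━━━━━━━━━━━━┓           
            ┃ DrawingCanvas        ┃           
            ┠──────────────────────┨           
            ┃+  ##                 ┃           
            ┃   ##                 ┃           
━━━━━━━━━━━━┃   ##                 ┃           
            ┃   ##   +++++++       ┃           
────────────┃        +++++++       ┃           
───┐        ┃       ~+++++++       ┃           
 8 │        ┃    ~~~ +++++++       ┃           
───┤        ┃        +++++++       ┃           


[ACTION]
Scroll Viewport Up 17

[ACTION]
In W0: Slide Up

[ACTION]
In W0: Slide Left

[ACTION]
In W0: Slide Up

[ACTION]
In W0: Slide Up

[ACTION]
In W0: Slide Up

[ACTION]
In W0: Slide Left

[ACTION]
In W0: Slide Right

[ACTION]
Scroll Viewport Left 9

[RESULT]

                                               
                                               
                                               
                                               
                                               
                     ┏━━━━━━━━━━━━━━━━━━━━━━┓  
                     ┃ DrawingCanvas        ┃  
                     ┠──────────────────────┨  
                     ┃+  ##                 ┃  
                     ┃   ##                 ┃  
━━━━━━━━━━━━━━━━━━━━━┃   ##                 ┃  
Puzzle               ┃   ##   +++++++       ┃  
─────────────────────┃        +++++++       ┃  
──┬────┬────┐        ┃       ~+++++++       ┃  
6 │  2 │  8 │        ┃    ~~~ +++++++       ┃  
──┼────┼────┤        ┃        +++++++       ┃  


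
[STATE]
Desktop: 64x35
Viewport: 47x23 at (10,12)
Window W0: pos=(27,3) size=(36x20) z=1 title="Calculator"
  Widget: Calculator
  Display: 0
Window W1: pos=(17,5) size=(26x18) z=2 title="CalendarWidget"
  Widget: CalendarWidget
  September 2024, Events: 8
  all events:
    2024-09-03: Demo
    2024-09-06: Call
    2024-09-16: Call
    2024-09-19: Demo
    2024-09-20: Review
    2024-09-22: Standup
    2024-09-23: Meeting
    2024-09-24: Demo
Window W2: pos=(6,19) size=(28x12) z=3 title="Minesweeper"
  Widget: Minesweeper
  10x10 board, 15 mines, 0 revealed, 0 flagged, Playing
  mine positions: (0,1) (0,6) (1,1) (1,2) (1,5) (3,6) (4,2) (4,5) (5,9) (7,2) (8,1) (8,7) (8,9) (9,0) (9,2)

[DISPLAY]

       ┃ 9 10 11 12 13 14 15    ┃ │            
       ┃16* 17 18 19* 20* 21 22*┃─┤            
       ┃23* 24* 25 26 27 28 29  ┃ │            
       ┃30                      ┃─┤            
       ┃                        ┃+│            
       ┃                        ┃─┘            
       ┃                        ┃              
━━━━━━━━━━━━━━━━━━━━━━━┓        ┃              
nesweeper              ┃        ┃              
───────────────────────┨        ┃              
■■■■■■■                ┃━━━━━━━━┛━━━━━━━━━━━━━━
■■■■■■■                ┃                       
■■■■■■■                ┃                       
■■■■■■■                ┃                       
■■■■■■■                ┃                       
■■■■■■■                ┃                       
■■■■■■■                ┃                       
■■■■■■■                ┃                       
━━━━━━━━━━━━━━━━━━━━━━━┛                       
                                               
                                               
                                               
                                               


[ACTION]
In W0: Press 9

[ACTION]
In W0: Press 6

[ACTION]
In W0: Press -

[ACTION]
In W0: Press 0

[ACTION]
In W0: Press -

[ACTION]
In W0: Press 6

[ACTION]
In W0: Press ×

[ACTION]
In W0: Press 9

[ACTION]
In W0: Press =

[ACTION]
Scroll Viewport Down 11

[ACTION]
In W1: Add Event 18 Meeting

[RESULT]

       ┃ 9 10 11 12 13 14 15    ┃ │            
       ┃16* 17 18* 19* 20* 21 22┃─┤            
       ┃23* 24* 25 26 27 28 29  ┃ │            
       ┃30                      ┃─┤            
       ┃                        ┃+│            
       ┃                        ┃─┘            
       ┃                        ┃              
━━━━━━━━━━━━━━━━━━━━━━━┓        ┃              
nesweeper              ┃        ┃              
───────────────────────┨        ┃              
■■■■■■■                ┃━━━━━━━━┛━━━━━━━━━━━━━━
■■■■■■■                ┃                       
■■■■■■■                ┃                       
■■■■■■■                ┃                       
■■■■■■■                ┃                       
■■■■■■■                ┃                       
■■■■■■■                ┃                       
■■■■■■■                ┃                       
━━━━━━━━━━━━━━━━━━━━━━━┛                       
                                               
                                               
                                               
                                               


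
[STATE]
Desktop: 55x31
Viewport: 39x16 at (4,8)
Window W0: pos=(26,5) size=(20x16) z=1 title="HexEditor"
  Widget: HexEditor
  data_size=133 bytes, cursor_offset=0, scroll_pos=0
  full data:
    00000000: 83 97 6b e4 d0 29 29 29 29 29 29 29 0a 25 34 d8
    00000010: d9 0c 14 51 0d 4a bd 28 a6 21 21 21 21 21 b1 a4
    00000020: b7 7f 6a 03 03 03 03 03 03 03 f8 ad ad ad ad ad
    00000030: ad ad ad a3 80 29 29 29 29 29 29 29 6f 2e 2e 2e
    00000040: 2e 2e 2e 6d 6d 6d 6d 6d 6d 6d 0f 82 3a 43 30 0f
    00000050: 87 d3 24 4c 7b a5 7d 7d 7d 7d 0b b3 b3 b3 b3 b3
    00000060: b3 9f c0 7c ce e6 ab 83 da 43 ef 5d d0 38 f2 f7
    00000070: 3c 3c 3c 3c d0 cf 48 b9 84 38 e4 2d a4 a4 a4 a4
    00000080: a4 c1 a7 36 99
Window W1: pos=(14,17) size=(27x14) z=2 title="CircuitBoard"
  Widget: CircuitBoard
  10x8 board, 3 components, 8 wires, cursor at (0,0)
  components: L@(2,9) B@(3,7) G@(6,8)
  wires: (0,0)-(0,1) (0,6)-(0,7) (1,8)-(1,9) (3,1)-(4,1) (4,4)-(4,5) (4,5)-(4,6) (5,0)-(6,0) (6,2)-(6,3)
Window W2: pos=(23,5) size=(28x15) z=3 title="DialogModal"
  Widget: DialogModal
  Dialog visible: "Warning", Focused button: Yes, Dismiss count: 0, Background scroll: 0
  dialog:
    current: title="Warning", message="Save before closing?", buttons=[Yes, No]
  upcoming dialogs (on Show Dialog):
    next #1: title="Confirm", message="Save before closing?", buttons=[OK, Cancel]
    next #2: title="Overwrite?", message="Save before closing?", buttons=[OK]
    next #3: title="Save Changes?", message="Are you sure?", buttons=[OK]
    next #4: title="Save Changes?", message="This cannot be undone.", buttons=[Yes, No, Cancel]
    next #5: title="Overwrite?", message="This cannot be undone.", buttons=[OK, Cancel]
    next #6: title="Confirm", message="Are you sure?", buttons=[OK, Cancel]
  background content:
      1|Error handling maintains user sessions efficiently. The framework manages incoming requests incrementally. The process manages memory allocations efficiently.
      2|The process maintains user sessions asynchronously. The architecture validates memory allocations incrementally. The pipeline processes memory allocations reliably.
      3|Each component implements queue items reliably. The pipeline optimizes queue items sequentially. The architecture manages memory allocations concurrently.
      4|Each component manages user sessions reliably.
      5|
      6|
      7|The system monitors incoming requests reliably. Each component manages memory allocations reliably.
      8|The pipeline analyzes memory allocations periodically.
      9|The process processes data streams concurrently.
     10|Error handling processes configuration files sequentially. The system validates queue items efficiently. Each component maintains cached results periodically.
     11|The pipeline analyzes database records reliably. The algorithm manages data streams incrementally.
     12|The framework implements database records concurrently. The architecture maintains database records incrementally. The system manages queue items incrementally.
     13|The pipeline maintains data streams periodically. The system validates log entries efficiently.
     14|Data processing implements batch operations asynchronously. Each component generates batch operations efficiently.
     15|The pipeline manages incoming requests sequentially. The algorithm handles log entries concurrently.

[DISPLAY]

                   ┃Error handling main
                   ┃The process maintai
                   ┃Each component impl
                   ┃Ea┌────────────────
                   ┃  │      Warning   
                   ┃  │Save before clos
                   ┃Th│     [Yes]  No  
                   ┃Th└────────────────
                   ┃The process process
          ┏━━━━━━━━┃Error handling proc
          ┃ Circuit┃The pipeline analyz
          ┠────────┗━━━━━━━━━━━━━━━━━━━
          ┃   0 1 2 3 4 5 6 7 8 9   ┃━━
          ┃0  [.]─ ·                ┃  
          ┃                         ┃  
          ┃1                        ┃  


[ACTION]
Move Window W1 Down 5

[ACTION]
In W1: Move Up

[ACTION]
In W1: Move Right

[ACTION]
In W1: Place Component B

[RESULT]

                   ┃Error handling main
                   ┃The process maintai
                   ┃Each component impl
                   ┃Ea┌────────────────
                   ┃  │      Warning   
                   ┃  │Save before clos
                   ┃Th│     [Yes]  No  
                   ┃Th└────────────────
                   ┃The process process
          ┏━━━━━━━━┃Error handling proc
          ┃ Circuit┃The pipeline analyz
          ┠────────┗━━━━━━━━━━━━━━━━━━━
          ┃   0 1 2 3 4 5 6 7 8 9   ┃━━
          ┃0   · ─[B]               ┃  
          ┃                         ┃  
          ┃1                        ┃  


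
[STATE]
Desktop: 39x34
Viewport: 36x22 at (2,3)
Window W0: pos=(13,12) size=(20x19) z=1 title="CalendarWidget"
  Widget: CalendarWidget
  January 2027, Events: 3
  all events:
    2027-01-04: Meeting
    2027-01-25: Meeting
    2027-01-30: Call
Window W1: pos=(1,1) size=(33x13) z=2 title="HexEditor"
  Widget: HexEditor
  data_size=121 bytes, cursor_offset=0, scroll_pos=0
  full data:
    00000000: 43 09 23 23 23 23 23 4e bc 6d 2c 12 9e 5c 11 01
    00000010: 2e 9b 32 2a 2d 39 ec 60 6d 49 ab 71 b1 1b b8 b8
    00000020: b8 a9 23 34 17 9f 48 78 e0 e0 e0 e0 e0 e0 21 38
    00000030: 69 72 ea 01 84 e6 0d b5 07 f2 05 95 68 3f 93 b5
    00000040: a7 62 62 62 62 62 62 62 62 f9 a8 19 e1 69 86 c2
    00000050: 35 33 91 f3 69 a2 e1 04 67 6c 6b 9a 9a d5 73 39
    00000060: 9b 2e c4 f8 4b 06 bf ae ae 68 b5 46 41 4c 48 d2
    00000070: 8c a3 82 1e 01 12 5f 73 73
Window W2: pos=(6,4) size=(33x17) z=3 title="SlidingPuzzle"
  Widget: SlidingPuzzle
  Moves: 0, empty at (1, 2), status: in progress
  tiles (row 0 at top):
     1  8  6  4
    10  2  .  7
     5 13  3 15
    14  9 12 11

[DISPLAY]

───────────────────────────────┨    
0000┏━━━━━━━━━━━━━━━━━━━━━━━━━━━━━━━
0000┃ SlidingPuzzle                 
0000┠───────────────────────────────
0000┃┌────┬────┬────┬────┐          
0000┃│  1 │  8 │  6 │  4 │          
0000┃├────┼────┼────┼────┤          
0000┃│ 10 │  2 │    │  7 │          
0000┃├────┼────┼────┼────┤          
    ┃│  5 │ 13 │  3 │ 15 │          
━━━━┃├────┼────┼────┼────┤          
    ┃│ 14 │  9 │ 12 │ 11 │          
    ┃└────┴────┴────┴────┘          
    ┃Moves: 0                       
    ┃                               
    ┃                               
    ┃                               
    ┗━━━━━━━━━━━━━━━━━━━━━━━━━━━━━━━
           ┃25* 26 27 28 29 30┃     
           ┃                  ┃     
           ┃                  ┃     
           ┃                  ┃     


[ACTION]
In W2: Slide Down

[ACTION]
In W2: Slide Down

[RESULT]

───────────────────────────────┨    
0000┏━━━━━━━━━━━━━━━━━━━━━━━━━━━━━━━
0000┃ SlidingPuzzle                 
0000┠───────────────────────────────
0000┃┌────┬────┬────┬────┐          
0000┃│  1 │  8 │    │  4 │          
0000┃├────┼────┼────┼────┤          
0000┃│ 10 │  2 │  6 │  7 │          
0000┃├────┼────┼────┼────┤          
    ┃│  5 │ 13 │  3 │ 15 │          
━━━━┃├────┼────┼────┼────┤          
    ┃│ 14 │  9 │ 12 │ 11 │          
    ┃└────┴────┴────┴────┘          
    ┃Moves: 1                       
    ┃                               
    ┃                               
    ┃                               
    ┗━━━━━━━━━━━━━━━━━━━━━━━━━━━━━━━
           ┃25* 26 27 28 29 30┃     
           ┃                  ┃     
           ┃                  ┃     
           ┃                  ┃     


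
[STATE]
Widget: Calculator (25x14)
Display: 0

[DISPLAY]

                        0
┌───┬───┬───┬───┐        
│ 7 │ 8 │ 9 │ ÷ │        
├───┼───┼───┼───┤        
│ 4 │ 5 │ 6 │ × │        
├───┼───┼───┼───┤        
│ 1 │ 2 │ 3 │ - │        
├───┼───┼───┼───┤        
│ 0 │ . │ = │ + │        
├───┼───┼───┼───┤        
│ C │ MC│ MR│ M+│        
└───┴───┴───┴───┘        
                         
                         


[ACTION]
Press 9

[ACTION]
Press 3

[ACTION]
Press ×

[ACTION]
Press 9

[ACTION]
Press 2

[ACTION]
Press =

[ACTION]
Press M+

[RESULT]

                     8556
┌───┬───┬───┬───┐        
│ 7 │ 8 │ 9 │ ÷ │        
├───┼───┼───┼───┤        
│ 4 │ 5 │ 6 │ × │        
├───┼───┼───┼───┤        
│ 1 │ 2 │ 3 │ - │        
├───┼───┼───┼───┤        
│ 0 │ . │ = │ + │        
├───┼───┼───┼───┤        
│ C │ MC│ MR│ M+│        
└───┴───┴───┴───┘        
                         
                         


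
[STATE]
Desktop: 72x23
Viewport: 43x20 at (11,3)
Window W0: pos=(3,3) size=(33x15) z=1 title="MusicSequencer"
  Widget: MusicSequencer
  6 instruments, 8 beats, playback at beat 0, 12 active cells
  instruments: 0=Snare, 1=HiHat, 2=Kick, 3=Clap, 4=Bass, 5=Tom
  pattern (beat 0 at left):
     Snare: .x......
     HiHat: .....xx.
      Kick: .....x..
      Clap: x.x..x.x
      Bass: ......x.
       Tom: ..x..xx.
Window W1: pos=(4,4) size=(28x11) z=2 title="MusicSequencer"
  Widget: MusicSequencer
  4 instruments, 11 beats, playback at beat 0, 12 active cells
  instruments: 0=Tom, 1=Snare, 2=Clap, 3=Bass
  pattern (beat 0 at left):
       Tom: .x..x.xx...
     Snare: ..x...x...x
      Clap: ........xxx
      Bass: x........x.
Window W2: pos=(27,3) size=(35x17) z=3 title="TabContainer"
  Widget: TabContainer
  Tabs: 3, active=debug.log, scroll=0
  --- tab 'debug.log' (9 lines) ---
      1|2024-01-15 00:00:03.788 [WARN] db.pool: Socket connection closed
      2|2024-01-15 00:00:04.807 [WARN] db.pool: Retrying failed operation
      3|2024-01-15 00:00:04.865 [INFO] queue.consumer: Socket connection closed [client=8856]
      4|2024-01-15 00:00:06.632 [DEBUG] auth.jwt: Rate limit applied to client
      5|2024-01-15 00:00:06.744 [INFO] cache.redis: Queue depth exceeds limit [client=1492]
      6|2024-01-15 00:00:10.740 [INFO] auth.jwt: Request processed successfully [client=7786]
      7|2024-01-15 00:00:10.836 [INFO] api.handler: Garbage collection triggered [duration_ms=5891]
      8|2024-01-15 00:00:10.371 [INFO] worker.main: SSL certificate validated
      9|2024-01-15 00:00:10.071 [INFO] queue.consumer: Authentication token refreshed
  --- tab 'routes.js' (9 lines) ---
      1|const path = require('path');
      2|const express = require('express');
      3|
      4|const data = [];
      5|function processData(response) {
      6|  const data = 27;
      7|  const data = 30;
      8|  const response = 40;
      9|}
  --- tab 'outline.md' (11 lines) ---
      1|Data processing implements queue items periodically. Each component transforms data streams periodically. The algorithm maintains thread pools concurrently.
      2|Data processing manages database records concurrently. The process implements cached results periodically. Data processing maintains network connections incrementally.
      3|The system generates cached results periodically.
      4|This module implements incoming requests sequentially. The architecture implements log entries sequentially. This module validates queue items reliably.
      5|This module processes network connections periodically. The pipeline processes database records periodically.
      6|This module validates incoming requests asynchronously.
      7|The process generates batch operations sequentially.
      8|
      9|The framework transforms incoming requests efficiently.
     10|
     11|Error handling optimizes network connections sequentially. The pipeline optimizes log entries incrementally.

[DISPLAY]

━━━━━━━━━━━━━━━━┏━━━━━━━━━━━━━━━━━━━━━━━━━━
━━━━━━━━━━━━━━━━┃ TabContainer             
Sequencer       ┠──────────────────────────
────────────────┃[debug.log]│ routes.js │ o
▼1234567890     ┃──────────────────────────
·█··█·██···     ┃2024-01-15 00:00:03.788 [W
··█···█···█     ┃2024-01-15 00:00:04.807 [W
········███     ┃2024-01-15 00:00:04.865 [I
█········█·     ┃2024-01-15 00:00:06.632 [D
                ┃2024-01-15 00:00:06.744 [I
                ┃2024-01-15 00:00:10.740 [I
━━━━━━━━━━━━━━━━┃2024-01-15 00:00:10.836 [I
                ┃2024-01-15 00:00:10.371 [I
                ┃2024-01-15 00:00:10.071 [I
━━━━━━━━━━━━━━━━┃                          
                ┃                          
                ┗━━━━━━━━━━━━━━━━━━━━━━━━━━
                                           
                                           
                                           


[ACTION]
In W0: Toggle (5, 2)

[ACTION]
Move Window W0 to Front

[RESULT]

━━━━━━━━━━━━━━━━━━━━━━━━┓━━━━━━━━━━━━━━━━━━
equencer                ┃ainer             
────────────────────────┨──────────────────
1234567                 ┃og]│ routes.js │ o
█······                 ┃──────────────────
····██·                 ┃15 00:00:03.788 [W
····█··                 ┃15 00:00:04.807 [W
·█··█·█                 ┃15 00:00:04.865 [I
·····█·                 ┃15 00:00:06.632 [D
····██·                 ┃15 00:00:06.744 [I
                        ┃15 00:00:10.740 [I
                        ┃15 00:00:10.836 [I
                        ┃15 00:00:10.371 [I
                        ┃15 00:00:10.071 [I
━━━━━━━━━━━━━━━━━━━━━━━━┛                  
                ┃                          
                ┗━━━━━━━━━━━━━━━━━━━━━━━━━━
                                           
                                           
                                           


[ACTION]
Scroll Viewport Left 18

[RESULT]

   ┏━━━━━━━━━━━━━━━━━━━━━━━━━━━━━━━┓━━━━━━━
   ┃ MusicSequencer                ┃ainer  
   ┠───────────────────────────────┨───────
   ┃      ▼1234567                 ┃og]│ ro
   ┃ Snare·█······                 ┃───────
   ┃ HiHat·····██·                 ┃15 00:0
   ┃  Kick·····█··                 ┃15 00:0
   ┃  Clap█·█··█·█                 ┃15 00:0
   ┃  Bass······█·                 ┃15 00:0
   ┃   Tom·····██·                 ┃15 00:0
   ┃                               ┃15 00:0
   ┃                               ┃15 00:0
   ┃                               ┃15 00:0
   ┃                               ┃15 00:0
   ┗━━━━━━━━━━━━━━━━━━━━━━━━━━━━━━━┛       
                           ┃               
                           ┗━━━━━━━━━━━━━━━
                                           
                                           
                                           


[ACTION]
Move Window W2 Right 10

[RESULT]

   ┏━━━━━━━━━━━━━━━━━━━━━━━━━━━━━━━┓ ┏━━━━━
   ┃ MusicSequencer                ┃ ┃ TabC
   ┠───────────────────────────────┨ ┠─────
   ┃      ▼1234567                 ┃ ┃[debu
   ┃ Snare·█······                 ┃ ┃─────
   ┃ HiHat·····██·                 ┃ ┃2024-
   ┃  Kick·····█··                 ┃ ┃2024-
   ┃  Clap█·█··█·█                 ┃ ┃2024-
   ┃  Bass······█·                 ┃ ┃2024-
   ┃   Tom·····██·                 ┃ ┃2024-
   ┃                               ┃ ┃2024-
   ┃                               ┃ ┃2024-
   ┃                               ┃ ┃2024-
   ┃                               ┃ ┃2024-
   ┗━━━━━━━━━━━━━━━━━━━━━━━━━━━━━━━┛ ┃     
                                     ┃     
                                     ┗━━━━━
                                           
                                           
                                           


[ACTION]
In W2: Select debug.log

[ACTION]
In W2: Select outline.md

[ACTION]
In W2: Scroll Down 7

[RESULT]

   ┏━━━━━━━━━━━━━━━━━━━━━━━━━━━━━━━┓ ┏━━━━━
   ┃ MusicSequencer                ┃ ┃ TabC
   ┠───────────────────────────────┨ ┠─────
   ┃      ▼1234567                 ┃ ┃ debu
   ┃ Snare·█······                 ┃ ┃─────
   ┃ HiHat·····██·                 ┃ ┃     
   ┃  Kick·····█··                 ┃ ┃The f
   ┃  Clap█·█··█·█                 ┃ ┃     
   ┃  Bass······█·                 ┃ ┃Error
   ┃   Tom·····██·                 ┃ ┃     
   ┃                               ┃ ┃     
   ┃                               ┃ ┃     
   ┃                               ┃ ┃     
   ┃                               ┃ ┃     
   ┗━━━━━━━━━━━━━━━━━━━━━━━━━━━━━━━┛ ┃     
                                     ┃     
                                     ┗━━━━━
                                           
                                           
                                           


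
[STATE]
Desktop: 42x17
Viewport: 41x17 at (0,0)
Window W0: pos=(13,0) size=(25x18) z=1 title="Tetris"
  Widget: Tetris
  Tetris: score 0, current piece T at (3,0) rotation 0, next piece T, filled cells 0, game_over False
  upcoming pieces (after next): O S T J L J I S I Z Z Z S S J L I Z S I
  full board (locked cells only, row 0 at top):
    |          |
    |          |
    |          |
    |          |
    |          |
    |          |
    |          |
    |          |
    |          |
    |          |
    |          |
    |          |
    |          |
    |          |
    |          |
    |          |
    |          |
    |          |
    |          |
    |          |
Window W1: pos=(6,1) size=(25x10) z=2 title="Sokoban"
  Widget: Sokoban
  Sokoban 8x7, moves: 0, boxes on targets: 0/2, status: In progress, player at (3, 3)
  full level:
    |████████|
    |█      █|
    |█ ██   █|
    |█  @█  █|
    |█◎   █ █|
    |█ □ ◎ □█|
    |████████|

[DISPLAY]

             ┏━━━━━━━━━━━━━━━━━━━━━━━┓   
      ┏━━━━━━━━━━━━━━━━━━━━━━━┓      ┃   
      ┃ Sokoban               ┃──────┨   
      ┠───────────────────────┨      ┃   
      ┃████████               ┃      ┃   
      ┃█      █               ┃      ┃   
      ┃█ ██   █               ┃      ┃   
      ┃█  @█  █               ┃      ┃   
      ┃█◎   █ █               ┃      ┃   
      ┃█ □ ◎ □█               ┃      ┃   
      ┗━━━━━━━━━━━━━━━━━━━━━━━┛      ┃   
             ┃          │            ┃   
             ┃          │            ┃   
             ┃          │            ┃   
             ┃          │            ┃   
             ┃          │            ┃   
             ┃          │            ┃   


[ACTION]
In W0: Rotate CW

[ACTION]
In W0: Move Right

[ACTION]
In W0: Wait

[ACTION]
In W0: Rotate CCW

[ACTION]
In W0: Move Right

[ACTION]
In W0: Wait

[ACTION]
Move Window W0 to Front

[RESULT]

             ┏━━━━━━━━━━━━━━━━━━━━━━━┓   
      ┏━━━━━━┃ Tetris                ┃   
      ┃ Sokob┠───────────────────────┨   
      ┠──────┃          │Next:       ┃   
      ┃██████┃          │ ▒          ┃   
      ┃█     ┃          │▒▒▒         ┃   
      ┃█ ██  ┃          │            ┃   
      ┃█  @█ ┃          │            ┃   
      ┃█◎   █┃          │            ┃   
      ┃█ □ ◎ ┃          │Score:      ┃   
      ┗━━━━━━┃          │0           ┃   
             ┃          │            ┃   
             ┃          │            ┃   
             ┃          │            ┃   
             ┃          │            ┃   
             ┃          │            ┃   
             ┃          │            ┃   


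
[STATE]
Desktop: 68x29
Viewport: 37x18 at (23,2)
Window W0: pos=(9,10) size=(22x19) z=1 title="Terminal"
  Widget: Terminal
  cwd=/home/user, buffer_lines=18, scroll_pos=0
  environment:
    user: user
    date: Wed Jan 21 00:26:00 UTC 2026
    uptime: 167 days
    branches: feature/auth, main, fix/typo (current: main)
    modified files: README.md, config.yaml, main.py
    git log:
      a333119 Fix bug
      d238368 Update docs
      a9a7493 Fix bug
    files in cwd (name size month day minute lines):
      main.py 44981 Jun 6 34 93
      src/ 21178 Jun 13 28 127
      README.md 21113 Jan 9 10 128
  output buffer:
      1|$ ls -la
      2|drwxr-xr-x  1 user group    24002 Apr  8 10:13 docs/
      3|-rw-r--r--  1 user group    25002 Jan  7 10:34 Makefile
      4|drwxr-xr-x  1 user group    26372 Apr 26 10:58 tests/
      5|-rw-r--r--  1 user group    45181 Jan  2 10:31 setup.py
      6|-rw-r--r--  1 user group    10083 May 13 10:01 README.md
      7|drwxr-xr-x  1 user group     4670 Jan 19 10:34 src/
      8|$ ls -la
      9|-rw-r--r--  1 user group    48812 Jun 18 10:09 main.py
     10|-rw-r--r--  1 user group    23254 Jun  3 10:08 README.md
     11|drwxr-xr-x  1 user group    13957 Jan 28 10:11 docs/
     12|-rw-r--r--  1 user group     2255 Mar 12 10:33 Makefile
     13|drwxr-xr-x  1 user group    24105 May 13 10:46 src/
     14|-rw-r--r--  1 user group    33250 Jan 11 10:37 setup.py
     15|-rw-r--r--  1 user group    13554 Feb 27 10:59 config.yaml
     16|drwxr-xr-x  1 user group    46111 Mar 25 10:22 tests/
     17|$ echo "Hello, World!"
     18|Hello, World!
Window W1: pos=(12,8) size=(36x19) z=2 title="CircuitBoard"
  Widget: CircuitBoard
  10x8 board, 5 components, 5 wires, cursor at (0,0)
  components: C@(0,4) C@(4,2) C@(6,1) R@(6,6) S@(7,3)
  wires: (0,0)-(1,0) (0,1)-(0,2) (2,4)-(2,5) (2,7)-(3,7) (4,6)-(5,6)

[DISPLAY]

                                     
                                     
                                     
                                     
                                     
                                     
━━━━━━━━━━━━━━━━━━━━━━━━┓            
ard                     ┃            
────────────────────────┨            
 4 5 6 7 8 9            ┃            
─ ·       C             ┃            
                        ┃            
                        ┃            
                        ┃            
          · ─ ·       · ┃            
                      │ ┃            
                      · ┃            
                        ┃            


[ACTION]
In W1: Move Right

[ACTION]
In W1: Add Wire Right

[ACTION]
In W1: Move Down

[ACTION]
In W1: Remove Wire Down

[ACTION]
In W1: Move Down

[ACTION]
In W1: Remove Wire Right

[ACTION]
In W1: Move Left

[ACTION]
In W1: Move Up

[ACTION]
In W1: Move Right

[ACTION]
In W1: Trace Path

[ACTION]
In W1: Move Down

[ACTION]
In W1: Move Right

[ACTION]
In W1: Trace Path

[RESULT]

                                     
                                     
                                     
                                     
                                     
                                     
━━━━━━━━━━━━━━━━━━━━━━━━┓            
ard                     ┃            
────────────────────────┨            
 4 5 6 7 8 9            ┃            
─ ·       C             ┃            
                        ┃            
                        ┃            
                        ┃            
 [.]      · ─ ·       · ┃            
                      │ ┃            
                      · ┃            
                        ┃            


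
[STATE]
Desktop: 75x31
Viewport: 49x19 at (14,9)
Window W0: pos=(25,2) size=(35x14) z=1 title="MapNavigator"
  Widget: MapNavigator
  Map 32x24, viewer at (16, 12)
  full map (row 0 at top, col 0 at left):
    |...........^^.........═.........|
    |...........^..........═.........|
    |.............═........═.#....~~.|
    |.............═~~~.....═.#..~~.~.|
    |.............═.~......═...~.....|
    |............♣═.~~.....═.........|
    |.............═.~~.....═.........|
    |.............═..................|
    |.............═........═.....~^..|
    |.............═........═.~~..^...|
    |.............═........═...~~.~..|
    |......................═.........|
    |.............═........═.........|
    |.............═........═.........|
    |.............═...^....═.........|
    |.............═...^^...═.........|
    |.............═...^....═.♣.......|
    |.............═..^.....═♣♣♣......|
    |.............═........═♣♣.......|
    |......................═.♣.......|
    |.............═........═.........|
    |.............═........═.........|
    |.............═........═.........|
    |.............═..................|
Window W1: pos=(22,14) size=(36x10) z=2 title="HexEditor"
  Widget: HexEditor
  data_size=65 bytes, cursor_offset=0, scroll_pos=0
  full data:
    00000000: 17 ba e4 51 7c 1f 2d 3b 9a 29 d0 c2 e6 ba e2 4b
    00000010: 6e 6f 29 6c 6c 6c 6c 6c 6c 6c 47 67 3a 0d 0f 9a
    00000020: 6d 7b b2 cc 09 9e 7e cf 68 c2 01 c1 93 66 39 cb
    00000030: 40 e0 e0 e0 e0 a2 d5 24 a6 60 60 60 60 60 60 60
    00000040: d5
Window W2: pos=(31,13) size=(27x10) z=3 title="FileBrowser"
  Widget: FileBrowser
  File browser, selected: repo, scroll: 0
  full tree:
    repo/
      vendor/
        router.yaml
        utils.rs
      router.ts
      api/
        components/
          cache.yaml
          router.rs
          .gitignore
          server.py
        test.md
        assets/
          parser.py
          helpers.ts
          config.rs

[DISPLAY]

           ┃......................═......... ┃   
           ┃.............═..@.....═......... ┃   
           ┃.............═........═......... ┃   
           ┃.............═...^....═......... ┃   
           ┃.....┏━━━━━━━━━━━━━━━━━━━━━━━━━┓ ┃   
        ┏━━━━━━━━┃ FileBrowser             ┃ ┃   
        ┃ HexEdit┠─────────────────────────┨━┛   
        ┠────────┃> [-] repo/              ┃     
        ┃00000000┃    [+] vendor/          ┃     
        ┃00000010┃    router.ts            ┃     
        ┃00000020┃    [+] api/             ┃     
        ┃00000030┃                         ┃     
        ┃00000040┃                         ┃     
        ┃        ┗━━━━━━━━━━━━━━━━━━━━━━━━━┛     
        ┗━━━━━━━━━━━━━━━━━━━━━━━━━━━━━━━━━━┛     
                                                 
                                                 
                                                 
                                                 


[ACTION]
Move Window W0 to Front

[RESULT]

           ┃......................═......... ┃   
           ┃.............═..@.....═......... ┃   
           ┃.............═........═......... ┃   
           ┃.............═...^....═......... ┃   
           ┃.............═...^^...═......... ┃   
        ┏━━┃.............═...^....═.♣....... ┃   
        ┃ H┗━━━━━━━━━━━━━━━━━━━━━━━━━━━━━━━━━┛   
        ┠────────┃> [-] repo/              ┃     
        ┃00000000┃    [+] vendor/          ┃     
        ┃00000010┃    router.ts            ┃     
        ┃00000020┃    [+] api/             ┃     
        ┃00000030┃                         ┃     
        ┃00000040┃                         ┃     
        ┃        ┗━━━━━━━━━━━━━━━━━━━━━━━━━┛     
        ┗━━━━━━━━━━━━━━━━━━━━━━━━━━━━━━━━━━┛     
                                                 
                                                 
                                                 
                                                 


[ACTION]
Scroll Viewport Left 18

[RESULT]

                         ┃......................═
                         ┃.............═..@.....═
                         ┃.............═........═
                         ┃.............═...^....═
                         ┃.............═...^^...═
                      ┏━━┃.............═...^....═
                      ┃ H┗━━━━━━━━━━━━━━━━━━━━━━━
                      ┠────────┃> [-] repo/      
                      ┃00000000┃    [+] vendor/  
                      ┃00000010┃    router.ts    
                      ┃00000020┃    [+] api/     
                      ┃00000030┃                 
                      ┃00000040┃                 
                      ┃        ┗━━━━━━━━━━━━━━━━━
                      ┗━━━━━━━━━━━━━━━━━━━━━━━━━━
                                                 
                                                 
                                                 
                                                 


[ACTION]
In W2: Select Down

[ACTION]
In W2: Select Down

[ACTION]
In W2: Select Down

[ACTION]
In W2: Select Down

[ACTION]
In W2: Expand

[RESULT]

                         ┃......................═
                         ┃.............═..@.....═
                         ┃.............═........═
                         ┃.............═...^....═
                         ┃.............═...^^...═
                      ┏━━┃.............═...^....═
                      ┃ H┗━━━━━━━━━━━━━━━━━━━━━━━
                      ┠────────┃  [-] repo/      
                      ┃00000000┃    [+] vendor/  
                      ┃00000010┃    router.ts    
                      ┃00000020┃  > [-] api/     
                      ┃00000030┃      [+] compone
                      ┃00000040┃      test.md    
                      ┃        ┗━━━━━━━━━━━━━━━━━
                      ┗━━━━━━━━━━━━━━━━━━━━━━━━━━
                                                 
                                                 
                                                 
                                                 
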